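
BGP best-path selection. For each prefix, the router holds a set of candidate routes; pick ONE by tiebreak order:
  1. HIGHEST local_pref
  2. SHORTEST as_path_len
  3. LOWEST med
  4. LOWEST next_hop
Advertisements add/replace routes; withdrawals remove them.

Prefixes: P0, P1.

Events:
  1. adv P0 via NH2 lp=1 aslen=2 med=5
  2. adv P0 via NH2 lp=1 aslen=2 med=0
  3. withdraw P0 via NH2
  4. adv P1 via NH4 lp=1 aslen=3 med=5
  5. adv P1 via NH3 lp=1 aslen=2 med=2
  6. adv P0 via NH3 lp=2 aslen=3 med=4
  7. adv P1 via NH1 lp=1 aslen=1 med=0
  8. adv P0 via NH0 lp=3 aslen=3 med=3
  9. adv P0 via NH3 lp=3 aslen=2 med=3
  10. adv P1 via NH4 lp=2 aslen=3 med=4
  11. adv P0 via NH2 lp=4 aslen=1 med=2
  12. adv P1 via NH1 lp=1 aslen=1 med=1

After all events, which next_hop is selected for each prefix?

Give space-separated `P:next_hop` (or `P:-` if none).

Op 1: best P0=NH2 P1=-
Op 2: best P0=NH2 P1=-
Op 3: best P0=- P1=-
Op 4: best P0=- P1=NH4
Op 5: best P0=- P1=NH3
Op 6: best P0=NH3 P1=NH3
Op 7: best P0=NH3 P1=NH1
Op 8: best P0=NH0 P1=NH1
Op 9: best P0=NH3 P1=NH1
Op 10: best P0=NH3 P1=NH4
Op 11: best P0=NH2 P1=NH4
Op 12: best P0=NH2 P1=NH4

Answer: P0:NH2 P1:NH4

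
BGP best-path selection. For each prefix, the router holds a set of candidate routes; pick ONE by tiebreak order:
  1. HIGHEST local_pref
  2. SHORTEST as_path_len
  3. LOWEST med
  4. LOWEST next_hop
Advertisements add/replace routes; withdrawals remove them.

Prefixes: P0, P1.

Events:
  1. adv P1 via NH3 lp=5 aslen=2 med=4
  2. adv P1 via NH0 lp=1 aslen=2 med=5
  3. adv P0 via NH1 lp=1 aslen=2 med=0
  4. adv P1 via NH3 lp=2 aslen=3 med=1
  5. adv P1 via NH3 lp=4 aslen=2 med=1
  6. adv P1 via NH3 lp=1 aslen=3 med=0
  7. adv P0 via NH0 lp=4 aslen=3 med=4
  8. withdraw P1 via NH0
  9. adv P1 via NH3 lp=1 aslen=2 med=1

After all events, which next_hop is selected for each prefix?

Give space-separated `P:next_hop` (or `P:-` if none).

Op 1: best P0=- P1=NH3
Op 2: best P0=- P1=NH3
Op 3: best P0=NH1 P1=NH3
Op 4: best P0=NH1 P1=NH3
Op 5: best P0=NH1 P1=NH3
Op 6: best P0=NH1 P1=NH0
Op 7: best P0=NH0 P1=NH0
Op 8: best P0=NH0 P1=NH3
Op 9: best P0=NH0 P1=NH3

Answer: P0:NH0 P1:NH3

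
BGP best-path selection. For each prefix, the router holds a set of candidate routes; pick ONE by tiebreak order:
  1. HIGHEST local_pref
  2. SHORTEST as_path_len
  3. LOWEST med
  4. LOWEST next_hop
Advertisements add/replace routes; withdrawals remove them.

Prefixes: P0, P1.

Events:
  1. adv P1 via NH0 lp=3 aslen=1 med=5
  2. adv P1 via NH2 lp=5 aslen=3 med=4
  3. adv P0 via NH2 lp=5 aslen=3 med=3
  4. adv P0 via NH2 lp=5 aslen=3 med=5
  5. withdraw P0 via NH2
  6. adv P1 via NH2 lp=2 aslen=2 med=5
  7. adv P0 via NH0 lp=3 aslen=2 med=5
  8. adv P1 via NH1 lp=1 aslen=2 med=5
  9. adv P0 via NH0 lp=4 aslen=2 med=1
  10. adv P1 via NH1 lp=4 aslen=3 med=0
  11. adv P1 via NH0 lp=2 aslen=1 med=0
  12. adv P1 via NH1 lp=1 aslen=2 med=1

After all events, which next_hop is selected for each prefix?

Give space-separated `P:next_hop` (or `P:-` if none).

Answer: P0:NH0 P1:NH0

Derivation:
Op 1: best P0=- P1=NH0
Op 2: best P0=- P1=NH2
Op 3: best P0=NH2 P1=NH2
Op 4: best P0=NH2 P1=NH2
Op 5: best P0=- P1=NH2
Op 6: best P0=- P1=NH0
Op 7: best P0=NH0 P1=NH0
Op 8: best P0=NH0 P1=NH0
Op 9: best P0=NH0 P1=NH0
Op 10: best P0=NH0 P1=NH1
Op 11: best P0=NH0 P1=NH1
Op 12: best P0=NH0 P1=NH0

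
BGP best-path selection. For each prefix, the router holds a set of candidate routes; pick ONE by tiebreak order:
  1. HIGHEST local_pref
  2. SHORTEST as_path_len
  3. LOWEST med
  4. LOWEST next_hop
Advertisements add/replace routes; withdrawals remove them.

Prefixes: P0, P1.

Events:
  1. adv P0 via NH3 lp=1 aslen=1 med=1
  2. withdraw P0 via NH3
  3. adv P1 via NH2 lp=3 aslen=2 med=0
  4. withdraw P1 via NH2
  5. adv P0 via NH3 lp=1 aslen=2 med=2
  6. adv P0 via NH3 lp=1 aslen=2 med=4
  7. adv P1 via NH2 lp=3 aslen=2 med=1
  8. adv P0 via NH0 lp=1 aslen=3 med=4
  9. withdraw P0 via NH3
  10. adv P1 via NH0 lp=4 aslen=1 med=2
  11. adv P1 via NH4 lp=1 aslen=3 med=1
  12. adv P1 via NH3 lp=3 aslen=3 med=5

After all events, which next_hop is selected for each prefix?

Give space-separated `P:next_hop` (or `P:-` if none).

Answer: P0:NH0 P1:NH0

Derivation:
Op 1: best P0=NH3 P1=-
Op 2: best P0=- P1=-
Op 3: best P0=- P1=NH2
Op 4: best P0=- P1=-
Op 5: best P0=NH3 P1=-
Op 6: best P0=NH3 P1=-
Op 7: best P0=NH3 P1=NH2
Op 8: best P0=NH3 P1=NH2
Op 9: best P0=NH0 P1=NH2
Op 10: best P0=NH0 P1=NH0
Op 11: best P0=NH0 P1=NH0
Op 12: best P0=NH0 P1=NH0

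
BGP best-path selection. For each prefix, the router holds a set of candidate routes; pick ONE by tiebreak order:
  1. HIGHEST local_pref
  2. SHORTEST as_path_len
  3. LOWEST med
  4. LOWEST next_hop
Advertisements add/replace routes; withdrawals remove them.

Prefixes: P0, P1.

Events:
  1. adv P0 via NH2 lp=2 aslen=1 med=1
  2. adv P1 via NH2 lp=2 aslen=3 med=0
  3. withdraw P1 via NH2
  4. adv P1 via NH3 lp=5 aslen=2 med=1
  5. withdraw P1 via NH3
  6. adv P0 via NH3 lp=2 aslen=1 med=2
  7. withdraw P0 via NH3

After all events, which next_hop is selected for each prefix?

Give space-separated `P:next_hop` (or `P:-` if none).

Answer: P0:NH2 P1:-

Derivation:
Op 1: best P0=NH2 P1=-
Op 2: best P0=NH2 P1=NH2
Op 3: best P0=NH2 P1=-
Op 4: best P0=NH2 P1=NH3
Op 5: best P0=NH2 P1=-
Op 6: best P0=NH2 P1=-
Op 7: best P0=NH2 P1=-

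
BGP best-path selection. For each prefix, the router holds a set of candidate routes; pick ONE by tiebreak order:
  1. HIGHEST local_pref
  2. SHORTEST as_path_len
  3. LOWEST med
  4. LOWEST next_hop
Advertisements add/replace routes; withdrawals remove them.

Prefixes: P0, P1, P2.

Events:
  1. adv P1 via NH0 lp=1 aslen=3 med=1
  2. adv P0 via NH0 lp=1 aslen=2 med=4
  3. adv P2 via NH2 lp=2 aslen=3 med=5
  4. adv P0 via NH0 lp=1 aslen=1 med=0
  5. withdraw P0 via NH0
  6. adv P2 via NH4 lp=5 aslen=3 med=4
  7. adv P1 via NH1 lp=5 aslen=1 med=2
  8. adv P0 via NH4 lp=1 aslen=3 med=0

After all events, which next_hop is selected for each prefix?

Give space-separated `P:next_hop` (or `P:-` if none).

Answer: P0:NH4 P1:NH1 P2:NH4

Derivation:
Op 1: best P0=- P1=NH0 P2=-
Op 2: best P0=NH0 P1=NH0 P2=-
Op 3: best P0=NH0 P1=NH0 P2=NH2
Op 4: best P0=NH0 P1=NH0 P2=NH2
Op 5: best P0=- P1=NH0 P2=NH2
Op 6: best P0=- P1=NH0 P2=NH4
Op 7: best P0=- P1=NH1 P2=NH4
Op 8: best P0=NH4 P1=NH1 P2=NH4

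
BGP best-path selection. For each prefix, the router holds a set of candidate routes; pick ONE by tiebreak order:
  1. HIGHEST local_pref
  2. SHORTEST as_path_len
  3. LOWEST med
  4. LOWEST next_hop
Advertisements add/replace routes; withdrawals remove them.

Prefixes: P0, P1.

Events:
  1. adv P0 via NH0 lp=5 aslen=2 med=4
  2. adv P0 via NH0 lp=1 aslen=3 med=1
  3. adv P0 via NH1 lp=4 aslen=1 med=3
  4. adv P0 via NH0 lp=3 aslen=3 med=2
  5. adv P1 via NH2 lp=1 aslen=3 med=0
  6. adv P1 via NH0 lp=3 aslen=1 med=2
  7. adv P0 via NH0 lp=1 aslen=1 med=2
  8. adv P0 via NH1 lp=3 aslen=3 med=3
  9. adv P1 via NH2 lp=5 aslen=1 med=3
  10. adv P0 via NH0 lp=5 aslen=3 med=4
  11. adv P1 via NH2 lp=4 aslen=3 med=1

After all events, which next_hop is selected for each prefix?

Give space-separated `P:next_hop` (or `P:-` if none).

Answer: P0:NH0 P1:NH2

Derivation:
Op 1: best P0=NH0 P1=-
Op 2: best P0=NH0 P1=-
Op 3: best P0=NH1 P1=-
Op 4: best P0=NH1 P1=-
Op 5: best P0=NH1 P1=NH2
Op 6: best P0=NH1 P1=NH0
Op 7: best P0=NH1 P1=NH0
Op 8: best P0=NH1 P1=NH0
Op 9: best P0=NH1 P1=NH2
Op 10: best P0=NH0 P1=NH2
Op 11: best P0=NH0 P1=NH2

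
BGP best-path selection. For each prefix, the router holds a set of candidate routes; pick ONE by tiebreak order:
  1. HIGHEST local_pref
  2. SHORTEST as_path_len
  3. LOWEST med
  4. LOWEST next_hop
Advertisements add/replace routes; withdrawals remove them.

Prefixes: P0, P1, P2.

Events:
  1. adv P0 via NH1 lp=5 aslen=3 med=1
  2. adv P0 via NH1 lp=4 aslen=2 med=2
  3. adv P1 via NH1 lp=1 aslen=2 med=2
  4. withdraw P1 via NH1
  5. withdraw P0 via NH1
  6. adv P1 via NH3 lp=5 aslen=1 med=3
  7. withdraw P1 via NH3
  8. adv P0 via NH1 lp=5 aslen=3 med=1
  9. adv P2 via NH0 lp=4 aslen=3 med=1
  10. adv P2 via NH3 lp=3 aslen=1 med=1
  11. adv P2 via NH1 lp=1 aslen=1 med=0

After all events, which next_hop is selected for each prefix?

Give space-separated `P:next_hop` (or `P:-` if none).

Answer: P0:NH1 P1:- P2:NH0

Derivation:
Op 1: best P0=NH1 P1=- P2=-
Op 2: best P0=NH1 P1=- P2=-
Op 3: best P0=NH1 P1=NH1 P2=-
Op 4: best P0=NH1 P1=- P2=-
Op 5: best P0=- P1=- P2=-
Op 6: best P0=- P1=NH3 P2=-
Op 7: best P0=- P1=- P2=-
Op 8: best P0=NH1 P1=- P2=-
Op 9: best P0=NH1 P1=- P2=NH0
Op 10: best P0=NH1 P1=- P2=NH0
Op 11: best P0=NH1 P1=- P2=NH0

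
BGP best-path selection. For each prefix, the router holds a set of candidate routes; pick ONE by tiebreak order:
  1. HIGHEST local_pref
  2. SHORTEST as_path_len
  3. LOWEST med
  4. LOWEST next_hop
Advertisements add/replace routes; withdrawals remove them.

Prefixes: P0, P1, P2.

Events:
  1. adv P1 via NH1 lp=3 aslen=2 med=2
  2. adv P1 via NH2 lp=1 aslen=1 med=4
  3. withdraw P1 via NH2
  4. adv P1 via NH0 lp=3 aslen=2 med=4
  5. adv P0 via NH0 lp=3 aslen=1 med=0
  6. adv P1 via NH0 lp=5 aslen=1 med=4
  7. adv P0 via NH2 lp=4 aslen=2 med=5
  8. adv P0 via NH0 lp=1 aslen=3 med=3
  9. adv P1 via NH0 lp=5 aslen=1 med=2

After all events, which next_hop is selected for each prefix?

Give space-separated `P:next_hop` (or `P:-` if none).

Op 1: best P0=- P1=NH1 P2=-
Op 2: best P0=- P1=NH1 P2=-
Op 3: best P0=- P1=NH1 P2=-
Op 4: best P0=- P1=NH1 P2=-
Op 5: best P0=NH0 P1=NH1 P2=-
Op 6: best P0=NH0 P1=NH0 P2=-
Op 7: best P0=NH2 P1=NH0 P2=-
Op 8: best P0=NH2 P1=NH0 P2=-
Op 9: best P0=NH2 P1=NH0 P2=-

Answer: P0:NH2 P1:NH0 P2:-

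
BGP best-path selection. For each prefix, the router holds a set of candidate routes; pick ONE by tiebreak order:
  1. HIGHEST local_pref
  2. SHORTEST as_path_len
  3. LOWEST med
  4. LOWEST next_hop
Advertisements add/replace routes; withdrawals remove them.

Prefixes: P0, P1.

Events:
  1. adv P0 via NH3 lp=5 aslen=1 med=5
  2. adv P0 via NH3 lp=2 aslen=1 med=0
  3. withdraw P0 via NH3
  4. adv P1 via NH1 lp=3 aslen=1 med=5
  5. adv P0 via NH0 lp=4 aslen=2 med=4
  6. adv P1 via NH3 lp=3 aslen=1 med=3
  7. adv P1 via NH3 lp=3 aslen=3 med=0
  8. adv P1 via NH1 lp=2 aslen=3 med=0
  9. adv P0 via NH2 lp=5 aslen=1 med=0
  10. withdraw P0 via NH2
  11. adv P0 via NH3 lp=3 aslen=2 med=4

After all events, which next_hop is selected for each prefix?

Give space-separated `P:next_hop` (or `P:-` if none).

Answer: P0:NH0 P1:NH3

Derivation:
Op 1: best P0=NH3 P1=-
Op 2: best P0=NH3 P1=-
Op 3: best P0=- P1=-
Op 4: best P0=- P1=NH1
Op 5: best P0=NH0 P1=NH1
Op 6: best P0=NH0 P1=NH3
Op 7: best P0=NH0 P1=NH1
Op 8: best P0=NH0 P1=NH3
Op 9: best P0=NH2 P1=NH3
Op 10: best P0=NH0 P1=NH3
Op 11: best P0=NH0 P1=NH3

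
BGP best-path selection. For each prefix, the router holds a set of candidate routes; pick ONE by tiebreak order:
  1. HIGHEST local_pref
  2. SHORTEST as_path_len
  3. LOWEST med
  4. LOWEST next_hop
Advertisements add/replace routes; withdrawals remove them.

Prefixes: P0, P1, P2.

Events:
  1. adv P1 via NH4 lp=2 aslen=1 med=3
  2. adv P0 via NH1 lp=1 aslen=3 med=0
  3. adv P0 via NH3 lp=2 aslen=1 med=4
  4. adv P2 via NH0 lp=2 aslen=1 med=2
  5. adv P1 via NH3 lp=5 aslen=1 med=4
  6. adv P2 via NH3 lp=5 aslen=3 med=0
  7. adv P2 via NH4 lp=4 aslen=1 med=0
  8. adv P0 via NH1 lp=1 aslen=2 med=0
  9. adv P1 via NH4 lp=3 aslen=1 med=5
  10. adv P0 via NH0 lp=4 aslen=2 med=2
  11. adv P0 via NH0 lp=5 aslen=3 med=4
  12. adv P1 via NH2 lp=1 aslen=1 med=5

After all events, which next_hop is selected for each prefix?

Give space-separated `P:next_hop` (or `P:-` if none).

Answer: P0:NH0 P1:NH3 P2:NH3

Derivation:
Op 1: best P0=- P1=NH4 P2=-
Op 2: best P0=NH1 P1=NH4 P2=-
Op 3: best P0=NH3 P1=NH4 P2=-
Op 4: best P0=NH3 P1=NH4 P2=NH0
Op 5: best P0=NH3 P1=NH3 P2=NH0
Op 6: best P0=NH3 P1=NH3 P2=NH3
Op 7: best P0=NH3 P1=NH3 P2=NH3
Op 8: best P0=NH3 P1=NH3 P2=NH3
Op 9: best P0=NH3 P1=NH3 P2=NH3
Op 10: best P0=NH0 P1=NH3 P2=NH3
Op 11: best P0=NH0 P1=NH3 P2=NH3
Op 12: best P0=NH0 P1=NH3 P2=NH3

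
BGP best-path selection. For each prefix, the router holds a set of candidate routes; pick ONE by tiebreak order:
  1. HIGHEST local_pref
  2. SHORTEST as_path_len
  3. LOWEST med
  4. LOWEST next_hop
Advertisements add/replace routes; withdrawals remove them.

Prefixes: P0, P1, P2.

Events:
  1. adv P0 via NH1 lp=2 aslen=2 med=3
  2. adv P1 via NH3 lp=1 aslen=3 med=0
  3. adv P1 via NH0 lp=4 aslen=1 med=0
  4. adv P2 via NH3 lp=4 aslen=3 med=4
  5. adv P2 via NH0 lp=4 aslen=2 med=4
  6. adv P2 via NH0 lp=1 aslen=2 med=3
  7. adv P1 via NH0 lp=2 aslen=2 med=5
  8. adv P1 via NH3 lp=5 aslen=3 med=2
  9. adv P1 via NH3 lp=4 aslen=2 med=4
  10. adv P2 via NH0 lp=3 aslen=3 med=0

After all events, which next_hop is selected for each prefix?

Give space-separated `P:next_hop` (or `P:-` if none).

Answer: P0:NH1 P1:NH3 P2:NH3

Derivation:
Op 1: best P0=NH1 P1=- P2=-
Op 2: best P0=NH1 P1=NH3 P2=-
Op 3: best P0=NH1 P1=NH0 P2=-
Op 4: best P0=NH1 P1=NH0 P2=NH3
Op 5: best P0=NH1 P1=NH0 P2=NH0
Op 6: best P0=NH1 P1=NH0 P2=NH3
Op 7: best P0=NH1 P1=NH0 P2=NH3
Op 8: best P0=NH1 P1=NH3 P2=NH3
Op 9: best P0=NH1 P1=NH3 P2=NH3
Op 10: best P0=NH1 P1=NH3 P2=NH3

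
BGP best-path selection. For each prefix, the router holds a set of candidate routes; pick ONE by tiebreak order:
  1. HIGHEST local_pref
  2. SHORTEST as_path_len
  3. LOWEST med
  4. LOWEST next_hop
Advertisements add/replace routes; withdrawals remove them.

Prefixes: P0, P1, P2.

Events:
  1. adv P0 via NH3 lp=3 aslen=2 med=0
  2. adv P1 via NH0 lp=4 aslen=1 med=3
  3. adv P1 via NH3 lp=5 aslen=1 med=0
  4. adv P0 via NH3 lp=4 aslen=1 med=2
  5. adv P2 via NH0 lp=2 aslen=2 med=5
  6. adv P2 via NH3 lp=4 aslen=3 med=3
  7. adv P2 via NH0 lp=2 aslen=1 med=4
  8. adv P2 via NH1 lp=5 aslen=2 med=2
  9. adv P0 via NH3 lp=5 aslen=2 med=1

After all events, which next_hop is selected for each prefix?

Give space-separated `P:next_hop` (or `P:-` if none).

Answer: P0:NH3 P1:NH3 P2:NH1

Derivation:
Op 1: best P0=NH3 P1=- P2=-
Op 2: best P0=NH3 P1=NH0 P2=-
Op 3: best P0=NH3 P1=NH3 P2=-
Op 4: best P0=NH3 P1=NH3 P2=-
Op 5: best P0=NH3 P1=NH3 P2=NH0
Op 6: best P0=NH3 P1=NH3 P2=NH3
Op 7: best P0=NH3 P1=NH3 P2=NH3
Op 8: best P0=NH3 P1=NH3 P2=NH1
Op 9: best P0=NH3 P1=NH3 P2=NH1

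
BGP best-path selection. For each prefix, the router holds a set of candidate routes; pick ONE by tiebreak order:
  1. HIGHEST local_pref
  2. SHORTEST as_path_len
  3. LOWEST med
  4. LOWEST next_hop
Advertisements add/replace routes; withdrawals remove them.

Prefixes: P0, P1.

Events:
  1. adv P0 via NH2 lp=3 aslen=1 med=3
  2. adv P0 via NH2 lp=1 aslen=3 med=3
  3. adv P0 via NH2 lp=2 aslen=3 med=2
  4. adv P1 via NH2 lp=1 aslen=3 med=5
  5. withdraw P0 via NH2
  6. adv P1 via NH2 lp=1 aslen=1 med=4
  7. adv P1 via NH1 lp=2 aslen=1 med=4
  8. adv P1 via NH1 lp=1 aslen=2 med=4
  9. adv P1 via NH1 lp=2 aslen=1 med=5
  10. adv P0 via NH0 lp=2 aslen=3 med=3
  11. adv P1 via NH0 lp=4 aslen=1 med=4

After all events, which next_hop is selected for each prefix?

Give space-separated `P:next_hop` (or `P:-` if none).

Answer: P0:NH0 P1:NH0

Derivation:
Op 1: best P0=NH2 P1=-
Op 2: best P0=NH2 P1=-
Op 3: best P0=NH2 P1=-
Op 4: best P0=NH2 P1=NH2
Op 5: best P0=- P1=NH2
Op 6: best P0=- P1=NH2
Op 7: best P0=- P1=NH1
Op 8: best P0=- P1=NH2
Op 9: best P0=- P1=NH1
Op 10: best P0=NH0 P1=NH1
Op 11: best P0=NH0 P1=NH0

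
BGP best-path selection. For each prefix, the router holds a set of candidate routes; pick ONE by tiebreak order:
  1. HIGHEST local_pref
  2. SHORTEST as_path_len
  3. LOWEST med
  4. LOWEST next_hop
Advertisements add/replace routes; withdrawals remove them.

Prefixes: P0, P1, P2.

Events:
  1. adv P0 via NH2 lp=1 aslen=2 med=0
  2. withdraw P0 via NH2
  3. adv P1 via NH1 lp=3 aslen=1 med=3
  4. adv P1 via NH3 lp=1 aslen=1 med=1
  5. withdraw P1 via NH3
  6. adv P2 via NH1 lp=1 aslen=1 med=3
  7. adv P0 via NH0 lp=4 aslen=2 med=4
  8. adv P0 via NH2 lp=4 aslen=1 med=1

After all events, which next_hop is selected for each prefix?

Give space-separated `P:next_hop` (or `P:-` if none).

Answer: P0:NH2 P1:NH1 P2:NH1

Derivation:
Op 1: best P0=NH2 P1=- P2=-
Op 2: best P0=- P1=- P2=-
Op 3: best P0=- P1=NH1 P2=-
Op 4: best P0=- P1=NH1 P2=-
Op 5: best P0=- P1=NH1 P2=-
Op 6: best P0=- P1=NH1 P2=NH1
Op 7: best P0=NH0 P1=NH1 P2=NH1
Op 8: best P0=NH2 P1=NH1 P2=NH1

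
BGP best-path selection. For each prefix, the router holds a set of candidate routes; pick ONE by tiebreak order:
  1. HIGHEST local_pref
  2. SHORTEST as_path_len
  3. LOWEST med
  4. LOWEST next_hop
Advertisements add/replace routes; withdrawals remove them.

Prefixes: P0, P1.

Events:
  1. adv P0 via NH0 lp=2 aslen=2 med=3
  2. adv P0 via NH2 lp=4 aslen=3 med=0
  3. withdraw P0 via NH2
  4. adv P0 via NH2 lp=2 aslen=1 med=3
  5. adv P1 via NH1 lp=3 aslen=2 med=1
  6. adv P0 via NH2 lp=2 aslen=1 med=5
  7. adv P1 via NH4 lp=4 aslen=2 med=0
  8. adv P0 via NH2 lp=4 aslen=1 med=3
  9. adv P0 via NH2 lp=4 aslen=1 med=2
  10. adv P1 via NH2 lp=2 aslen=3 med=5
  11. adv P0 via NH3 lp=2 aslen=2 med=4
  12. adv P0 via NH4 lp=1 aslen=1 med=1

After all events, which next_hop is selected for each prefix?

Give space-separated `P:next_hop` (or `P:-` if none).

Answer: P0:NH2 P1:NH4

Derivation:
Op 1: best P0=NH0 P1=-
Op 2: best P0=NH2 P1=-
Op 3: best P0=NH0 P1=-
Op 4: best P0=NH2 P1=-
Op 5: best P0=NH2 P1=NH1
Op 6: best P0=NH2 P1=NH1
Op 7: best P0=NH2 P1=NH4
Op 8: best P0=NH2 P1=NH4
Op 9: best P0=NH2 P1=NH4
Op 10: best P0=NH2 P1=NH4
Op 11: best P0=NH2 P1=NH4
Op 12: best P0=NH2 P1=NH4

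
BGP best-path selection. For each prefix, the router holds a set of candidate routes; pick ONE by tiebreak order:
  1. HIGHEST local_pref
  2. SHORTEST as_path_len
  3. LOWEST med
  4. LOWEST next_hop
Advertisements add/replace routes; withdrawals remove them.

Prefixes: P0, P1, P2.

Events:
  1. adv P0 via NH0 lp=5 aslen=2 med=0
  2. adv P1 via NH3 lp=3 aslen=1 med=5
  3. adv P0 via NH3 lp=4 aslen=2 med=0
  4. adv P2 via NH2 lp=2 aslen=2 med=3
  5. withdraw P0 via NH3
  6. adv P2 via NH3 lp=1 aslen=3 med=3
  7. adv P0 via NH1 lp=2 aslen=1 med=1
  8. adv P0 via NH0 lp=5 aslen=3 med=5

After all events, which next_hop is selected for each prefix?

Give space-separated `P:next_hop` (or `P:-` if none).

Op 1: best P0=NH0 P1=- P2=-
Op 2: best P0=NH0 P1=NH3 P2=-
Op 3: best P0=NH0 P1=NH3 P2=-
Op 4: best P0=NH0 P1=NH3 P2=NH2
Op 5: best P0=NH0 P1=NH3 P2=NH2
Op 6: best P0=NH0 P1=NH3 P2=NH2
Op 7: best P0=NH0 P1=NH3 P2=NH2
Op 8: best P0=NH0 P1=NH3 P2=NH2

Answer: P0:NH0 P1:NH3 P2:NH2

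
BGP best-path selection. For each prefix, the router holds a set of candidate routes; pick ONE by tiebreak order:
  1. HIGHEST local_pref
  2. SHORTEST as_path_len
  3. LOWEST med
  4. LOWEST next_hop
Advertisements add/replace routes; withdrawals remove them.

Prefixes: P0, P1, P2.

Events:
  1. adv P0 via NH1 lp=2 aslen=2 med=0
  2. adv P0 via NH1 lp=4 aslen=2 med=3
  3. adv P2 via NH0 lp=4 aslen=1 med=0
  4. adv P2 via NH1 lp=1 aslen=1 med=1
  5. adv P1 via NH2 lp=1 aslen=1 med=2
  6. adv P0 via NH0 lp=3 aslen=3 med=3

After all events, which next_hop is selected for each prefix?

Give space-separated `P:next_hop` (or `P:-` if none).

Answer: P0:NH1 P1:NH2 P2:NH0

Derivation:
Op 1: best P0=NH1 P1=- P2=-
Op 2: best P0=NH1 P1=- P2=-
Op 3: best P0=NH1 P1=- P2=NH0
Op 4: best P0=NH1 P1=- P2=NH0
Op 5: best P0=NH1 P1=NH2 P2=NH0
Op 6: best P0=NH1 P1=NH2 P2=NH0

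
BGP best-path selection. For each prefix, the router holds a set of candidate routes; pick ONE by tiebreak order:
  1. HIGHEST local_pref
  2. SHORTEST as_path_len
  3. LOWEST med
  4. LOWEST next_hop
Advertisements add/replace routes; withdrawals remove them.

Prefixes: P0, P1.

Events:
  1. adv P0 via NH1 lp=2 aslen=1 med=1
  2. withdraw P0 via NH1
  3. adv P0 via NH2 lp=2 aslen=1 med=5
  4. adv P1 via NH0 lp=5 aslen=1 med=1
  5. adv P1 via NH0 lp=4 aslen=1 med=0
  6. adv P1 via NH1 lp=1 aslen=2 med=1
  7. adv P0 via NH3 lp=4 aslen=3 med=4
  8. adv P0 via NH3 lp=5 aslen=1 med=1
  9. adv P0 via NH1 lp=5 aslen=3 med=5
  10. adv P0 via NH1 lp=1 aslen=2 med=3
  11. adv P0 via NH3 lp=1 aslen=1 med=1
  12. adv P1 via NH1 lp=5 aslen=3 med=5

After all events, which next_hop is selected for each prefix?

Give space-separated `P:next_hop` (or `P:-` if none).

Op 1: best P0=NH1 P1=-
Op 2: best P0=- P1=-
Op 3: best P0=NH2 P1=-
Op 4: best P0=NH2 P1=NH0
Op 5: best P0=NH2 P1=NH0
Op 6: best P0=NH2 P1=NH0
Op 7: best P0=NH3 P1=NH0
Op 8: best P0=NH3 P1=NH0
Op 9: best P0=NH3 P1=NH0
Op 10: best P0=NH3 P1=NH0
Op 11: best P0=NH2 P1=NH0
Op 12: best P0=NH2 P1=NH1

Answer: P0:NH2 P1:NH1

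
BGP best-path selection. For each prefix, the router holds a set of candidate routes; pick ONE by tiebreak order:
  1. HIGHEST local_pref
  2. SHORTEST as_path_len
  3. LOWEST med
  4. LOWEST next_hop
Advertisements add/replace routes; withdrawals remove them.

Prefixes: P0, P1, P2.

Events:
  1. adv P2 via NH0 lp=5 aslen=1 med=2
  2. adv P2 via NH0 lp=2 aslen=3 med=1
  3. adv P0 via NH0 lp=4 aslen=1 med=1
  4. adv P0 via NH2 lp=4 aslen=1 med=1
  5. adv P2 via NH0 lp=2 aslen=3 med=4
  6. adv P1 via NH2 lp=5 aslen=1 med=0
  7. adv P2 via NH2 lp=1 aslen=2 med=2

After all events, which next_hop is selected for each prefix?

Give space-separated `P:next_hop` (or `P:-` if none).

Answer: P0:NH0 P1:NH2 P2:NH0

Derivation:
Op 1: best P0=- P1=- P2=NH0
Op 2: best P0=- P1=- P2=NH0
Op 3: best P0=NH0 P1=- P2=NH0
Op 4: best P0=NH0 P1=- P2=NH0
Op 5: best P0=NH0 P1=- P2=NH0
Op 6: best P0=NH0 P1=NH2 P2=NH0
Op 7: best P0=NH0 P1=NH2 P2=NH0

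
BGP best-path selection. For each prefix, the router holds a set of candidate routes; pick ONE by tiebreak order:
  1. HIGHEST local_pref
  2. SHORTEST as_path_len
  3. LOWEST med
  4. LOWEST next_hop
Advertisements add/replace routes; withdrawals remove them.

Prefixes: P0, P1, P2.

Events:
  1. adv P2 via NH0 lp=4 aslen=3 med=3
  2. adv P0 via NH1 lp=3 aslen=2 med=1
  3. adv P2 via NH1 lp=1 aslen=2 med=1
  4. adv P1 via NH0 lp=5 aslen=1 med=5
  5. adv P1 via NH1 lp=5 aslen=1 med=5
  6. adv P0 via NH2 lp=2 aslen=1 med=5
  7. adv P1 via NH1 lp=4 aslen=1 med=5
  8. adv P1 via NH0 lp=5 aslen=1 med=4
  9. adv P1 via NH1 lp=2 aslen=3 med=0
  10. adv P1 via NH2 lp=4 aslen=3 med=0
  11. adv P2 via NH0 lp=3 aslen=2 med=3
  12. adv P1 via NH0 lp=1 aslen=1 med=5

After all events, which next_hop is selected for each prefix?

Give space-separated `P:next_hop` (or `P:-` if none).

Op 1: best P0=- P1=- P2=NH0
Op 2: best P0=NH1 P1=- P2=NH0
Op 3: best P0=NH1 P1=- P2=NH0
Op 4: best P0=NH1 P1=NH0 P2=NH0
Op 5: best P0=NH1 P1=NH0 P2=NH0
Op 6: best P0=NH1 P1=NH0 P2=NH0
Op 7: best P0=NH1 P1=NH0 P2=NH0
Op 8: best P0=NH1 P1=NH0 P2=NH0
Op 9: best P0=NH1 P1=NH0 P2=NH0
Op 10: best P0=NH1 P1=NH0 P2=NH0
Op 11: best P0=NH1 P1=NH0 P2=NH0
Op 12: best P0=NH1 P1=NH2 P2=NH0

Answer: P0:NH1 P1:NH2 P2:NH0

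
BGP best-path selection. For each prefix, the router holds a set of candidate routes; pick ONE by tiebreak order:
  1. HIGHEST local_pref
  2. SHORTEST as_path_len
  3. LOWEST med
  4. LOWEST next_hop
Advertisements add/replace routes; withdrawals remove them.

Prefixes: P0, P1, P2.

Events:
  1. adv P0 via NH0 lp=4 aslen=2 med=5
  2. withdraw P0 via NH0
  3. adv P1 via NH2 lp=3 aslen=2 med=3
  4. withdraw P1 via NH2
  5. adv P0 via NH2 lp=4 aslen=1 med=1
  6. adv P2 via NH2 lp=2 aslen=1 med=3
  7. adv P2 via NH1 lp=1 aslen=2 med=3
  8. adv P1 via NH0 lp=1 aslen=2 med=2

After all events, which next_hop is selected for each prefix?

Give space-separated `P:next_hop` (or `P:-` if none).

Answer: P0:NH2 P1:NH0 P2:NH2

Derivation:
Op 1: best P0=NH0 P1=- P2=-
Op 2: best P0=- P1=- P2=-
Op 3: best P0=- P1=NH2 P2=-
Op 4: best P0=- P1=- P2=-
Op 5: best P0=NH2 P1=- P2=-
Op 6: best P0=NH2 P1=- P2=NH2
Op 7: best P0=NH2 P1=- P2=NH2
Op 8: best P0=NH2 P1=NH0 P2=NH2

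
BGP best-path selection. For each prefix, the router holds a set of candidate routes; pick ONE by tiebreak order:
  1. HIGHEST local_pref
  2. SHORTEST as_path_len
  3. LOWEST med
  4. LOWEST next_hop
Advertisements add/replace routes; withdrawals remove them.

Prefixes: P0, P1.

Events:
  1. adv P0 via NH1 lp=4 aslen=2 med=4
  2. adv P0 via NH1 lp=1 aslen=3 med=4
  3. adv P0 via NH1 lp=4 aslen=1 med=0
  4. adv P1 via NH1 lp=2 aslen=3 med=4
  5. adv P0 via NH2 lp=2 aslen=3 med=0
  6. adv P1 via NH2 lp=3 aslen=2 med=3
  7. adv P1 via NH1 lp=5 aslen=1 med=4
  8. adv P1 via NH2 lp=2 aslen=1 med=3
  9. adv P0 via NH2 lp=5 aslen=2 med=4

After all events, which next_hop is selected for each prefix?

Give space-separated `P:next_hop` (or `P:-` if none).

Answer: P0:NH2 P1:NH1

Derivation:
Op 1: best P0=NH1 P1=-
Op 2: best P0=NH1 P1=-
Op 3: best P0=NH1 P1=-
Op 4: best P0=NH1 P1=NH1
Op 5: best P0=NH1 P1=NH1
Op 6: best P0=NH1 P1=NH2
Op 7: best P0=NH1 P1=NH1
Op 8: best P0=NH1 P1=NH1
Op 9: best P0=NH2 P1=NH1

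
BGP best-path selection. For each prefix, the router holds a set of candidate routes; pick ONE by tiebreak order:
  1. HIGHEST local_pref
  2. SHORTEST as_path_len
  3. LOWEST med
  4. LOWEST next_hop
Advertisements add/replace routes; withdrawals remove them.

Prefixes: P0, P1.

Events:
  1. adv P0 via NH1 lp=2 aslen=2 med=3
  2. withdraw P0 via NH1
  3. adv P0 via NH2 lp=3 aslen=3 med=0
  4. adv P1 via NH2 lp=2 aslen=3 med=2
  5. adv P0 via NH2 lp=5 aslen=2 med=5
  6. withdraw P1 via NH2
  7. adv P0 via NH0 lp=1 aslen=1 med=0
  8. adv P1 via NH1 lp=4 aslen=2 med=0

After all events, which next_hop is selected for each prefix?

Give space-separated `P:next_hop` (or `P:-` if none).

Op 1: best P0=NH1 P1=-
Op 2: best P0=- P1=-
Op 3: best P0=NH2 P1=-
Op 4: best P0=NH2 P1=NH2
Op 5: best P0=NH2 P1=NH2
Op 6: best P0=NH2 P1=-
Op 7: best P0=NH2 P1=-
Op 8: best P0=NH2 P1=NH1

Answer: P0:NH2 P1:NH1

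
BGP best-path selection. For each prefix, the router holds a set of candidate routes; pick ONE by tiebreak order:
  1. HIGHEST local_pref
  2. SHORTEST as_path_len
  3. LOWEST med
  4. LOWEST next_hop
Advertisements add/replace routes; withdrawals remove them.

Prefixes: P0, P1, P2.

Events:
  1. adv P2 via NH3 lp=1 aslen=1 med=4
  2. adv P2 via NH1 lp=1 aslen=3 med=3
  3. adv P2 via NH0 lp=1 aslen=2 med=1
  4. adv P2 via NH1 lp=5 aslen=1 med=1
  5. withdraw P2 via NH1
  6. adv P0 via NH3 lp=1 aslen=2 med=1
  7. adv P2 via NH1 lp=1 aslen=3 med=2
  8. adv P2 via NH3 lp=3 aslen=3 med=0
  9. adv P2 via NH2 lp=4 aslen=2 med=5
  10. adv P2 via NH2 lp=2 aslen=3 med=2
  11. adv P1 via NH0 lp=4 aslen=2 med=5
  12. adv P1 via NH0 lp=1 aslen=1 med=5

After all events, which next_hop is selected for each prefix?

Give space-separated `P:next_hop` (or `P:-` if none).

Op 1: best P0=- P1=- P2=NH3
Op 2: best P0=- P1=- P2=NH3
Op 3: best P0=- P1=- P2=NH3
Op 4: best P0=- P1=- P2=NH1
Op 5: best P0=- P1=- P2=NH3
Op 6: best P0=NH3 P1=- P2=NH3
Op 7: best P0=NH3 P1=- P2=NH3
Op 8: best P0=NH3 P1=- P2=NH3
Op 9: best P0=NH3 P1=- P2=NH2
Op 10: best P0=NH3 P1=- P2=NH3
Op 11: best P0=NH3 P1=NH0 P2=NH3
Op 12: best P0=NH3 P1=NH0 P2=NH3

Answer: P0:NH3 P1:NH0 P2:NH3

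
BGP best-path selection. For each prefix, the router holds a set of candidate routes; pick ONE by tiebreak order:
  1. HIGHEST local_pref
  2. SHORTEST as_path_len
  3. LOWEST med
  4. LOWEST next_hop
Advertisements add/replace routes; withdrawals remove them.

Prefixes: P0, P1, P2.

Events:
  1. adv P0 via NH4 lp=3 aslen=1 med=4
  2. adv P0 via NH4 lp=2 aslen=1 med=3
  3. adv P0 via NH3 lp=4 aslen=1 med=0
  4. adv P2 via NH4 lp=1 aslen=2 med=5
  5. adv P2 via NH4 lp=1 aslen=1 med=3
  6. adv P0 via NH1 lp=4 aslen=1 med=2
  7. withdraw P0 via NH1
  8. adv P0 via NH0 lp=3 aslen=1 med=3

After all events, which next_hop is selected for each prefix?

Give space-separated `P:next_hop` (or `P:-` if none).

Op 1: best P0=NH4 P1=- P2=-
Op 2: best P0=NH4 P1=- P2=-
Op 3: best P0=NH3 P1=- P2=-
Op 4: best P0=NH3 P1=- P2=NH4
Op 5: best P0=NH3 P1=- P2=NH4
Op 6: best P0=NH3 P1=- P2=NH4
Op 7: best P0=NH3 P1=- P2=NH4
Op 8: best P0=NH3 P1=- P2=NH4

Answer: P0:NH3 P1:- P2:NH4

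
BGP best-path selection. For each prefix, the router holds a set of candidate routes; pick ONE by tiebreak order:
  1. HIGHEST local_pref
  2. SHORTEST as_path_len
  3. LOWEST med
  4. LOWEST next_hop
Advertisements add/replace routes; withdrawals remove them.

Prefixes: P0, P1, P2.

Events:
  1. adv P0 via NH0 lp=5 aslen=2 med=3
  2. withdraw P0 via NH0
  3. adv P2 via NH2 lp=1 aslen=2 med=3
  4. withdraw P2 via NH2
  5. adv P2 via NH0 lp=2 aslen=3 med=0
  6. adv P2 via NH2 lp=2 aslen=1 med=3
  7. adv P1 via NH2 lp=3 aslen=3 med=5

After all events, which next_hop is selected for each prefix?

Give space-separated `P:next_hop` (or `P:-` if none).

Op 1: best P0=NH0 P1=- P2=-
Op 2: best P0=- P1=- P2=-
Op 3: best P0=- P1=- P2=NH2
Op 4: best P0=- P1=- P2=-
Op 5: best P0=- P1=- P2=NH0
Op 6: best P0=- P1=- P2=NH2
Op 7: best P0=- P1=NH2 P2=NH2

Answer: P0:- P1:NH2 P2:NH2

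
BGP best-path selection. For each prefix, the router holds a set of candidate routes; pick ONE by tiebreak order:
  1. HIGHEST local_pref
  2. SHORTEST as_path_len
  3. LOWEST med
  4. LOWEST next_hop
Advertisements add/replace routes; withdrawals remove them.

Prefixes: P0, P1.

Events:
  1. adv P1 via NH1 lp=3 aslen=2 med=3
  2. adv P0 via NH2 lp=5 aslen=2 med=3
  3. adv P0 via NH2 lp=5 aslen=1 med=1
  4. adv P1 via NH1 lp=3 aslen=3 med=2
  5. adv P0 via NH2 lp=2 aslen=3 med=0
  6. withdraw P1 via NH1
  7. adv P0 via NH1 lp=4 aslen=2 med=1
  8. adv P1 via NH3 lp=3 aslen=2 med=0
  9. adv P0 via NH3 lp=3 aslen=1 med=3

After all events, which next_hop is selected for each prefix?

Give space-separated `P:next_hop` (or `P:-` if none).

Answer: P0:NH1 P1:NH3

Derivation:
Op 1: best P0=- P1=NH1
Op 2: best P0=NH2 P1=NH1
Op 3: best P0=NH2 P1=NH1
Op 4: best P0=NH2 P1=NH1
Op 5: best P0=NH2 P1=NH1
Op 6: best P0=NH2 P1=-
Op 7: best P0=NH1 P1=-
Op 8: best P0=NH1 P1=NH3
Op 9: best P0=NH1 P1=NH3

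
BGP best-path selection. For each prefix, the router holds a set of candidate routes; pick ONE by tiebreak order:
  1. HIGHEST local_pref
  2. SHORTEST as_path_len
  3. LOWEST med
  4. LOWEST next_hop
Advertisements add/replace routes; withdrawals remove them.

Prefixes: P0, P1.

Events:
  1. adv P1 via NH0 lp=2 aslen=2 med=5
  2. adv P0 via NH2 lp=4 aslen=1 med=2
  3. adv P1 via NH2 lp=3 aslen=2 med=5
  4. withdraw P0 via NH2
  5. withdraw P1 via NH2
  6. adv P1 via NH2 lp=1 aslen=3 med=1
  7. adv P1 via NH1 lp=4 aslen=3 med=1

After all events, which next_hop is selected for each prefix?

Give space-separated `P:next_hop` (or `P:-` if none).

Op 1: best P0=- P1=NH0
Op 2: best P0=NH2 P1=NH0
Op 3: best P0=NH2 P1=NH2
Op 4: best P0=- P1=NH2
Op 5: best P0=- P1=NH0
Op 6: best P0=- P1=NH0
Op 7: best P0=- P1=NH1

Answer: P0:- P1:NH1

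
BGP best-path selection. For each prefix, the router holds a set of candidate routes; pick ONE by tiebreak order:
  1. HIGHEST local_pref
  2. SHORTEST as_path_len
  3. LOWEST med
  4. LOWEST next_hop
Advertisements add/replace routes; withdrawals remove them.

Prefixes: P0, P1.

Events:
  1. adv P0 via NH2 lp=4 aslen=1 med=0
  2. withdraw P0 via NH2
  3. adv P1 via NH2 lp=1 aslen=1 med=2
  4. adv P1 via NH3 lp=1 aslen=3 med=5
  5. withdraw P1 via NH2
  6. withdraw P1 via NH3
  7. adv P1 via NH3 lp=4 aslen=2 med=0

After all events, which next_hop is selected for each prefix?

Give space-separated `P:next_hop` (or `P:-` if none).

Op 1: best P0=NH2 P1=-
Op 2: best P0=- P1=-
Op 3: best P0=- P1=NH2
Op 4: best P0=- P1=NH2
Op 5: best P0=- P1=NH3
Op 6: best P0=- P1=-
Op 7: best P0=- P1=NH3

Answer: P0:- P1:NH3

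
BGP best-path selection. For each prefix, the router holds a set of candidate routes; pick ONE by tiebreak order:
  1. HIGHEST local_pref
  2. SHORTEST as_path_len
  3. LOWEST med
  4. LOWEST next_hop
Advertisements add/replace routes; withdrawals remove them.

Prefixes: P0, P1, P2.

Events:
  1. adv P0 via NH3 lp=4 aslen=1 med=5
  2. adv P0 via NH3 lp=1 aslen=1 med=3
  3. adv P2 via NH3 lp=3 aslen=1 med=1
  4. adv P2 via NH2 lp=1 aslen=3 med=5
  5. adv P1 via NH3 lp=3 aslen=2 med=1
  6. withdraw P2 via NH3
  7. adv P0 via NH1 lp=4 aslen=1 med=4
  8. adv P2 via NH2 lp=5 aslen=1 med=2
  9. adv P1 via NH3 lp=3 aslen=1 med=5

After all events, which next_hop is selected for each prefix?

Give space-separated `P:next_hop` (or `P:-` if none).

Answer: P0:NH1 P1:NH3 P2:NH2

Derivation:
Op 1: best P0=NH3 P1=- P2=-
Op 2: best P0=NH3 P1=- P2=-
Op 3: best P0=NH3 P1=- P2=NH3
Op 4: best P0=NH3 P1=- P2=NH3
Op 5: best P0=NH3 P1=NH3 P2=NH3
Op 6: best P0=NH3 P1=NH3 P2=NH2
Op 7: best P0=NH1 P1=NH3 P2=NH2
Op 8: best P0=NH1 P1=NH3 P2=NH2
Op 9: best P0=NH1 P1=NH3 P2=NH2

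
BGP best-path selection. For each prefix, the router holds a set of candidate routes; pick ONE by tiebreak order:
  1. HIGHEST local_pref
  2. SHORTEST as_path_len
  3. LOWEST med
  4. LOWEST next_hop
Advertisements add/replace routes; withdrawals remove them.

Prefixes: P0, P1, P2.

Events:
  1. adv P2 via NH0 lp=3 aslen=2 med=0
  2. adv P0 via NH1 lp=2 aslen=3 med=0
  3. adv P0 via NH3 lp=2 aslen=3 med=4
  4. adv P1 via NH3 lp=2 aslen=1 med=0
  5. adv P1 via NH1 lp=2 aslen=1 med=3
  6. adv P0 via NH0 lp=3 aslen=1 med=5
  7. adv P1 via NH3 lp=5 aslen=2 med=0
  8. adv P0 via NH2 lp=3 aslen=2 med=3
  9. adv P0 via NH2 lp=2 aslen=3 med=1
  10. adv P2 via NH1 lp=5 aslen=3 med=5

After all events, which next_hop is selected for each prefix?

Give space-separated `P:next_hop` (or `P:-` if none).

Op 1: best P0=- P1=- P2=NH0
Op 2: best P0=NH1 P1=- P2=NH0
Op 3: best P0=NH1 P1=- P2=NH0
Op 4: best P0=NH1 P1=NH3 P2=NH0
Op 5: best P0=NH1 P1=NH3 P2=NH0
Op 6: best P0=NH0 P1=NH3 P2=NH0
Op 7: best P0=NH0 P1=NH3 P2=NH0
Op 8: best P0=NH0 P1=NH3 P2=NH0
Op 9: best P0=NH0 P1=NH3 P2=NH0
Op 10: best P0=NH0 P1=NH3 P2=NH1

Answer: P0:NH0 P1:NH3 P2:NH1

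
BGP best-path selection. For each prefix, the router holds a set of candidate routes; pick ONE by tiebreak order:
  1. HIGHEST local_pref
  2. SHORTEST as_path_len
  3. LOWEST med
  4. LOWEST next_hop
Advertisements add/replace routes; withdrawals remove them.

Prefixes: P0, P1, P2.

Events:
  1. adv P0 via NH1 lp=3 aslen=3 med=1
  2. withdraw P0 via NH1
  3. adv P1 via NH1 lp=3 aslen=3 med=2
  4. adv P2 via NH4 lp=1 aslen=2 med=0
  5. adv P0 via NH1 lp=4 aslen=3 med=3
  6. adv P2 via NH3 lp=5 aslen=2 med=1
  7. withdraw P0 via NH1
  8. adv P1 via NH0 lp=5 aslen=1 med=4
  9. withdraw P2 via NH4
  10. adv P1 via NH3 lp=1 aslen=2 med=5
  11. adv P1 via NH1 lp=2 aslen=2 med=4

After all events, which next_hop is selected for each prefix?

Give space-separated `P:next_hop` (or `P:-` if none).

Answer: P0:- P1:NH0 P2:NH3

Derivation:
Op 1: best P0=NH1 P1=- P2=-
Op 2: best P0=- P1=- P2=-
Op 3: best P0=- P1=NH1 P2=-
Op 4: best P0=- P1=NH1 P2=NH4
Op 5: best P0=NH1 P1=NH1 P2=NH4
Op 6: best P0=NH1 P1=NH1 P2=NH3
Op 7: best P0=- P1=NH1 P2=NH3
Op 8: best P0=- P1=NH0 P2=NH3
Op 9: best P0=- P1=NH0 P2=NH3
Op 10: best P0=- P1=NH0 P2=NH3
Op 11: best P0=- P1=NH0 P2=NH3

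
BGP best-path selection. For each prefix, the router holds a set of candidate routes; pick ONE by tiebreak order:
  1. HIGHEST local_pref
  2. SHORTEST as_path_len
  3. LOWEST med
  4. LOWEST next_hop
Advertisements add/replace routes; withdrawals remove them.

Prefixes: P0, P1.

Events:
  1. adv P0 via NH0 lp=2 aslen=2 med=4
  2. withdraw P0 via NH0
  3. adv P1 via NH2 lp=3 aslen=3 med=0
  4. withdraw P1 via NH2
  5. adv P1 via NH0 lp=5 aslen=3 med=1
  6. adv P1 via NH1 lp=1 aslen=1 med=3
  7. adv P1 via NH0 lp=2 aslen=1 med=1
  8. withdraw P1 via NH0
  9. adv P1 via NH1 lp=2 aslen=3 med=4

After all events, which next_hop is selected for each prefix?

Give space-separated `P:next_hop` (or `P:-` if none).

Op 1: best P0=NH0 P1=-
Op 2: best P0=- P1=-
Op 3: best P0=- P1=NH2
Op 4: best P0=- P1=-
Op 5: best P0=- P1=NH0
Op 6: best P0=- P1=NH0
Op 7: best P0=- P1=NH0
Op 8: best P0=- P1=NH1
Op 9: best P0=- P1=NH1

Answer: P0:- P1:NH1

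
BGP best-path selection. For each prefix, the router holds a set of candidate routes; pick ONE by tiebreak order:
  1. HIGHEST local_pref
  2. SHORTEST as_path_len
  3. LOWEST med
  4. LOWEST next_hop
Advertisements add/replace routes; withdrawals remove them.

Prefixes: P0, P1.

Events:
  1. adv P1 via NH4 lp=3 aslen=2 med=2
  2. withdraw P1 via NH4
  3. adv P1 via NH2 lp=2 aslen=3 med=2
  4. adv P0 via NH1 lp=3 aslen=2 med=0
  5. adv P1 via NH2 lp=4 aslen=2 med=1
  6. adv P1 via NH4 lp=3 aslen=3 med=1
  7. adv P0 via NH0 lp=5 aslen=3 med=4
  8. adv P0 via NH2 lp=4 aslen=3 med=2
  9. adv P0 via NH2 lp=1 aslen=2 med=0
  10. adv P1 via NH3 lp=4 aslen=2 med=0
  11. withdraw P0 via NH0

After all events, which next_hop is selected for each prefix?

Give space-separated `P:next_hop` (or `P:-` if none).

Op 1: best P0=- P1=NH4
Op 2: best P0=- P1=-
Op 3: best P0=- P1=NH2
Op 4: best P0=NH1 P1=NH2
Op 5: best P0=NH1 P1=NH2
Op 6: best P0=NH1 P1=NH2
Op 7: best P0=NH0 P1=NH2
Op 8: best P0=NH0 P1=NH2
Op 9: best P0=NH0 P1=NH2
Op 10: best P0=NH0 P1=NH3
Op 11: best P0=NH1 P1=NH3

Answer: P0:NH1 P1:NH3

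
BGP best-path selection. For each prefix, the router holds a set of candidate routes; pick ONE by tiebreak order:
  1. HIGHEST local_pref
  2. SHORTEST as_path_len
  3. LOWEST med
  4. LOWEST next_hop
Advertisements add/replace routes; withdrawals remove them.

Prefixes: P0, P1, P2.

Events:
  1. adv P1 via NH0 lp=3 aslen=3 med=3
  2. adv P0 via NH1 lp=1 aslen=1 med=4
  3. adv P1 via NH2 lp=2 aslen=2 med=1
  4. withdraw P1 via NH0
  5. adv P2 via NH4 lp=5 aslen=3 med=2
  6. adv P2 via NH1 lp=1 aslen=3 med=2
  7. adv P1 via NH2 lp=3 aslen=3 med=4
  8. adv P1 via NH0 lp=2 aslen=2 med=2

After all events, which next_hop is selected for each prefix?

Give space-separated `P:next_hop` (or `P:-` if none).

Op 1: best P0=- P1=NH0 P2=-
Op 2: best P0=NH1 P1=NH0 P2=-
Op 3: best P0=NH1 P1=NH0 P2=-
Op 4: best P0=NH1 P1=NH2 P2=-
Op 5: best P0=NH1 P1=NH2 P2=NH4
Op 6: best P0=NH1 P1=NH2 P2=NH4
Op 7: best P0=NH1 P1=NH2 P2=NH4
Op 8: best P0=NH1 P1=NH2 P2=NH4

Answer: P0:NH1 P1:NH2 P2:NH4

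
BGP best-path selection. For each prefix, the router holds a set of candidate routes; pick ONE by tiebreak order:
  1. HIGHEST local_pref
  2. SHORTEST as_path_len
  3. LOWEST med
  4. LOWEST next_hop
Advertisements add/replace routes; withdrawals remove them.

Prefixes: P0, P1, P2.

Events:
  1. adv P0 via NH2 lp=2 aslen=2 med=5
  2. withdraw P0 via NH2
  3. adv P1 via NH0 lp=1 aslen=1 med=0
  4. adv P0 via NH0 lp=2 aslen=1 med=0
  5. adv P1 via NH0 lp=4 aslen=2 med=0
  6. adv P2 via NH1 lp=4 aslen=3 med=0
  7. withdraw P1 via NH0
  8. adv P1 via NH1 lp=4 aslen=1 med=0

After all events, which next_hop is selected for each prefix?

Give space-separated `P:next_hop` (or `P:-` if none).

Answer: P0:NH0 P1:NH1 P2:NH1

Derivation:
Op 1: best P0=NH2 P1=- P2=-
Op 2: best P0=- P1=- P2=-
Op 3: best P0=- P1=NH0 P2=-
Op 4: best P0=NH0 P1=NH0 P2=-
Op 5: best P0=NH0 P1=NH0 P2=-
Op 6: best P0=NH0 P1=NH0 P2=NH1
Op 7: best P0=NH0 P1=- P2=NH1
Op 8: best P0=NH0 P1=NH1 P2=NH1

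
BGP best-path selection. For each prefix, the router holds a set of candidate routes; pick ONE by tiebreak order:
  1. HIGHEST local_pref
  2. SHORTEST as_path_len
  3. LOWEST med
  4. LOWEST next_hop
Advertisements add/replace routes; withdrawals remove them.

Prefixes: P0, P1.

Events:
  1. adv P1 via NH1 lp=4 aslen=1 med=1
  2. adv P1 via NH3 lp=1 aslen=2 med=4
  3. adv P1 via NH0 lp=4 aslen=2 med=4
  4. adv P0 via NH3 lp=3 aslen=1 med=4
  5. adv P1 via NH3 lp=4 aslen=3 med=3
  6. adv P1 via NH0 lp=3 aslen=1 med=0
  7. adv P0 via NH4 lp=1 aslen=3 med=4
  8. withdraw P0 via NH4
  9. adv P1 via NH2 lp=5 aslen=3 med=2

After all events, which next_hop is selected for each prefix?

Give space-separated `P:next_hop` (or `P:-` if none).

Answer: P0:NH3 P1:NH2

Derivation:
Op 1: best P0=- P1=NH1
Op 2: best P0=- P1=NH1
Op 3: best P0=- P1=NH1
Op 4: best P0=NH3 P1=NH1
Op 5: best P0=NH3 P1=NH1
Op 6: best P0=NH3 P1=NH1
Op 7: best P0=NH3 P1=NH1
Op 8: best P0=NH3 P1=NH1
Op 9: best P0=NH3 P1=NH2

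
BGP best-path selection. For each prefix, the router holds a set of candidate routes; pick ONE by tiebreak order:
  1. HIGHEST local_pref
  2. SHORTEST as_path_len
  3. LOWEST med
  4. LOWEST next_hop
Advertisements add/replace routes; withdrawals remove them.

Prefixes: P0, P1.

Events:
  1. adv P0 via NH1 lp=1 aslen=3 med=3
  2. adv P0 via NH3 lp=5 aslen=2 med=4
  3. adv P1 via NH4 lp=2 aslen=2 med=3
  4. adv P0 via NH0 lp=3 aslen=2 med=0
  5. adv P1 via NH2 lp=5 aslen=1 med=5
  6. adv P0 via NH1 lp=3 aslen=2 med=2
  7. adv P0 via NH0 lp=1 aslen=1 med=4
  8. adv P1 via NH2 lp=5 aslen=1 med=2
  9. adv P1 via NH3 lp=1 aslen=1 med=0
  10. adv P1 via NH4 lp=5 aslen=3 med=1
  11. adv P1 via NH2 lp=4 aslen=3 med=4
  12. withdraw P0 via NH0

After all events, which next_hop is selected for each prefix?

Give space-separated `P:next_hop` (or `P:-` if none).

Op 1: best P0=NH1 P1=-
Op 2: best P0=NH3 P1=-
Op 3: best P0=NH3 P1=NH4
Op 4: best P0=NH3 P1=NH4
Op 5: best P0=NH3 P1=NH2
Op 6: best P0=NH3 P1=NH2
Op 7: best P0=NH3 P1=NH2
Op 8: best P0=NH3 P1=NH2
Op 9: best P0=NH3 P1=NH2
Op 10: best P0=NH3 P1=NH2
Op 11: best P0=NH3 P1=NH4
Op 12: best P0=NH3 P1=NH4

Answer: P0:NH3 P1:NH4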